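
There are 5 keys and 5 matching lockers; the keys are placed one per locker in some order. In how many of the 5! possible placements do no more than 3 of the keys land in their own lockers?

# with exactly i fixed is C(5,i)·!(5-i); sum over i=0..3:
  i=0: C(5,0)·!5 = 1·44 = 44
  i=1: C(5,1)·!4 = 5·9 = 45
  i=2: C(5,2)·!3 = 10·2 = 20
  i=3: C(5,3)·!2 = 10·1 = 10
Total = 119.

119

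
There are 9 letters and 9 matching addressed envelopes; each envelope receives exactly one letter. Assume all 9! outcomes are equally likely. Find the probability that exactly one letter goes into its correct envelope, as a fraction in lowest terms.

2119/5760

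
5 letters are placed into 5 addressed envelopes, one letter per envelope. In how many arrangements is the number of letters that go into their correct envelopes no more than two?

109

Sum C(5,i)·!(5-i) for i = 0..2:
  i=0: C(5,0)·!5 = 1·44 = 44
  i=1: C(5,1)·!4 = 5·9 = 45
  i=2: C(5,2)·!3 = 10·2 = 20
Total = 109.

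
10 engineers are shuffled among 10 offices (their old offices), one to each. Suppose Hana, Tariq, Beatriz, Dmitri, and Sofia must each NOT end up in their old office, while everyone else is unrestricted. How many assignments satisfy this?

2170680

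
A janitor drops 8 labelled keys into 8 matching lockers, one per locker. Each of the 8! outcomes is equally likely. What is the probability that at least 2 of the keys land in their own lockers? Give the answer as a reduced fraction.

2131/8064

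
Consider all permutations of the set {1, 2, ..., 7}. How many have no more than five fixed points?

5039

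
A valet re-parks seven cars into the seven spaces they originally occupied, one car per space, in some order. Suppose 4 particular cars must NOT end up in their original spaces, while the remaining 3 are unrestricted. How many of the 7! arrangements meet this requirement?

Inclusion-exclusion on the 4 forbidden self-matches:
Σ_{j=0}^{4} (-1)^j C(4,j)(7-j)!
= C(4,0)·7! - C(4,1)·6! + C(4,2)·5! - C(4,3)·4! + C(4,4)·3!
= 5040 - 2880 + 720 - 96 + 6
= 2790

2790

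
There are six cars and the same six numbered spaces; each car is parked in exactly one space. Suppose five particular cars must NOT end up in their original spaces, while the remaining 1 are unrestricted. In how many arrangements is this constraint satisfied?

309

Let A_j be the event that the j-th constrained one is fixed. By inclusion-exclusion over the 5 events:
Σ_{j=0}^{5} (-1)^j C(5,j)(6-j)!
= C(5,0)·6! - C(5,1)·5! + C(5,2)·4! - C(5,3)·3! + C(5,4)·2! - C(5,5)·1!
= 720 - 600 + 240 - 60 + 10 - 1
= 309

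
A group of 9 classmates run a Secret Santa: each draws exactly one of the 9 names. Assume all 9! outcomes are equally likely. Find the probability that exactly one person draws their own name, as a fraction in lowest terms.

2119/5760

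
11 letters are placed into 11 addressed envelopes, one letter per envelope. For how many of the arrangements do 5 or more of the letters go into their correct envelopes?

Sum C(11,i)·!(11-i) for i = 5..11:
  i=5: C(11,5)·!6 = 462·265 = 122430
  i=6: C(11,6)·!5 = 462·44 = 20328
  i=7: C(11,7)·!4 = 330·9 = 2970
  i=8: C(11,8)·!3 = 165·2 = 330
  i=9: C(11,9)·!2 = 55·1 = 55
  i=10: C(11,10)·!1 = 11·0 = 0
  i=11: C(11,11)·!0 = 1·1 = 1
Total = 146114.

146114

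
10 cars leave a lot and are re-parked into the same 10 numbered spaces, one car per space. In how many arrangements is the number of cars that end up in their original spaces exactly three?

Choose which 3 of the 10 are fixed: C(10,3) = 120.
The other 7 form a derangement: !7 = 1854.
Total: 120 × 1854 = 222480.

222480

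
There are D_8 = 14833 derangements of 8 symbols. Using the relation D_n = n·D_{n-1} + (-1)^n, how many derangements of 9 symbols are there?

133496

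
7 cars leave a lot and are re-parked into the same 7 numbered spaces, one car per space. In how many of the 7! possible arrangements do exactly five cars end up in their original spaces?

Choose which 5 of the 7 are fixed: C(7,5) = 21.
The remaining 2 must be deranged: !2 = 1.
Total: 21 × 1 = 21.

21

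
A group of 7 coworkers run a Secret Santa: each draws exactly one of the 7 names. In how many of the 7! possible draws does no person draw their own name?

1854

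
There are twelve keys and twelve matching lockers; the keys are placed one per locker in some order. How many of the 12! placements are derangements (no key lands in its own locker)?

176214841

The number of derangements of 12 is !12 = Σ_{k=0}^{12} (-1)^k·12!/k!
= 12! - 12!/1! + 12!/2! - 12!/3! + 12!/4! - 12!/5! + 12!/6! - 12!/7! + 12!/8! - 12!/9! + 12!/10! - 12!/11! + 12!/12!
= 479001600 - 479001600 + 239500800 - 79833600 + 19958400 - 3991680 + 665280 - 95040 + 11880 - 1320 + 132 - 12 + 1
= 176214841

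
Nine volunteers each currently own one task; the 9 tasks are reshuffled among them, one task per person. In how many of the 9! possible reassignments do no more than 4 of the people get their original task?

# with exactly i fixed is C(9,i)·!(9-i); sum over i=0..4:
  i=0: C(9,0)·!9 = 1·133496 = 133496
  i=1: C(9,1)·!8 = 9·14833 = 133497
  i=2: C(9,2)·!7 = 36·1854 = 66744
  i=3: C(9,3)·!6 = 84·265 = 22260
  i=4: C(9,4)·!5 = 126·44 = 5544
Total = 361541.

361541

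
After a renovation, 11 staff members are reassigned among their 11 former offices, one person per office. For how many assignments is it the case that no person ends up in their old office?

14684570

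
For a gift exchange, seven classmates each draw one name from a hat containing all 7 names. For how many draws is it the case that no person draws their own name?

1854

The subfactorial !7 = [7!/e] (nearest integer).
7! = 5040, and 5040/e ≈ 1854.11, so !7 = 1854.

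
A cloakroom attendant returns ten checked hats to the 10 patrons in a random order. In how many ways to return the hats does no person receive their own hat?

By inclusion-exclusion, !10 = Σ (-1)^k · 10!/k! for k=0..10
= 10! - 10!/1! + 10!/2! - 10!/3! + 10!/4! - 10!/5! + 10!/6! - 10!/7! + 10!/8! - 10!/9! + 10!/10!
= 3628800 - 3628800 + 1814400 - 604800 + 151200 - 30240 + 5040 - 720 + 90 - 10 + 1
= 1334961

1334961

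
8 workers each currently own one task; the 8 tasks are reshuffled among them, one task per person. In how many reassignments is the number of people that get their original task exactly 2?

Pick the 2 fixed positions: C(8,2) = 28 ways.
The other 6 form a derangement: !6 = 265.
Total: 28 × 265 = 7420.

7420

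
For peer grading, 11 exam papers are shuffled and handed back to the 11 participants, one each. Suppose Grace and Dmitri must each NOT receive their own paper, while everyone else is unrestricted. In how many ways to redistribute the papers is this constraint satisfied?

Inclusion-exclusion on the 2 forbidden self-matches:
Σ_{j=0}^{2} (-1)^j C(2,j)(11-j)!
= C(2,0)·11! - C(2,1)·10! + C(2,2)·9!
= 39916800 - 7257600 + 362880
= 33022080

33022080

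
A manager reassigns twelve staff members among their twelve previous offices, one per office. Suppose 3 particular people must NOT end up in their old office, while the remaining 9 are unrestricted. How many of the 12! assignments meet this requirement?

369774720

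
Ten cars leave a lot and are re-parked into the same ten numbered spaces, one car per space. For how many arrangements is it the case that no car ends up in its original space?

1334961

Recurrence: !10 = 10·!9 + (-1)^10.
!10 = 10·133496 + 1 = 1334961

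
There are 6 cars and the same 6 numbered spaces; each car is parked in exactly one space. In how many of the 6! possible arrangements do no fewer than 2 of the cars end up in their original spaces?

191

Sum C(6,i)·!(6-i) for i = 2..6:
  i=2: C(6,2)·!4 = 15·9 = 135
  i=3: C(6,3)·!3 = 20·2 = 40
  i=4: C(6,4)·!2 = 15·1 = 15
  i=5: C(6,5)·!1 = 6·0 = 0
  i=6: C(6,6)·!0 = 1·1 = 1
Total = 191.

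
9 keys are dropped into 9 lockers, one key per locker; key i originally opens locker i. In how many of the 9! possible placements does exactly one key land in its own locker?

Choose which one of the 9 is fixed: C(9,1) = 9.
The remaining 8 must be deranged: !8 = 14833.
Total: 9 × 14833 = 133497.

133497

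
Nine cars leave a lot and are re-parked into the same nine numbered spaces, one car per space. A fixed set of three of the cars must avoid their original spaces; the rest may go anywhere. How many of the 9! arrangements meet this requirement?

256320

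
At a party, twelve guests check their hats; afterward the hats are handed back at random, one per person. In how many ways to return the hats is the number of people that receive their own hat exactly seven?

Pick the 7 fixed positions: C(12,7) = 792 ways.
The remaining 5 must be deranged: !5 = 44.
Total: 792 × 44 = 34848.

34848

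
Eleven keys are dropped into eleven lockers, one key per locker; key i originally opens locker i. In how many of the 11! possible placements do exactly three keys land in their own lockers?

2447445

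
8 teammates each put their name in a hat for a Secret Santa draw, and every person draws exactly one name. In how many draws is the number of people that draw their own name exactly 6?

28

Choose which 6 of the 8 are fixed: C(8,6) = 28.
The other 2 form a derangement: !2 = 1.
Total: 28 × 1 = 28.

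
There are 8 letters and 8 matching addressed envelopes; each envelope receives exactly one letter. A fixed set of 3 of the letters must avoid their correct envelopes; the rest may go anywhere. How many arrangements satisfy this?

Inclusion-exclusion on the 3 forbidden self-matches:
Σ_{j=0}^{3} (-1)^j C(3,j)(8-j)!
= C(3,0)·8! - C(3,1)·7! + C(3,2)·6! - C(3,3)·5!
= 40320 - 15120 + 2160 - 120
= 27240

27240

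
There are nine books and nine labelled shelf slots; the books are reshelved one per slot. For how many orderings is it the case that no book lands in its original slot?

133496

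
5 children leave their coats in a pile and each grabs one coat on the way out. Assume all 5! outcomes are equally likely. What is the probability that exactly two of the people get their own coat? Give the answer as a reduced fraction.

Favorable outcomes: C(5,2)·!3 = 10·2 = 20.
Total outcomes: 5! = 120.
Probability = 20/120 = 1/6.

1/6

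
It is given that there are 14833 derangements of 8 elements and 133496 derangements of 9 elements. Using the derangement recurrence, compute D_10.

1334961

D_10 = (10-1)·(D_9 + D_8) = 9·(133496 + 14833) = 9·148329 = 1334961.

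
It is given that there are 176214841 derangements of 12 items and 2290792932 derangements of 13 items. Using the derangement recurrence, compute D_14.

32071101049

D_14 = (14-1)·(D_13 + D_12) = 13·(2290792932 + 176214841) = 13·2467007773 = 32071101049.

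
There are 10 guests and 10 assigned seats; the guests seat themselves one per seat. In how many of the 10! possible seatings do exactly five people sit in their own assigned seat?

11088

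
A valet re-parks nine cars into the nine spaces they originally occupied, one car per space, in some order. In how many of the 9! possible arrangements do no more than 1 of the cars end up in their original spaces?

266993

Sum C(9,i)·!(9-i) for i = 0..1:
  i=0: C(9,0)·!9 = 1·133496 = 133496
  i=1: C(9,1)·!8 = 9·14833 = 133497
Total = 266993.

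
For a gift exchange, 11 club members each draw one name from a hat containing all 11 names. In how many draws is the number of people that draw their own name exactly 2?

Pick the 2 fixed positions: C(11,2) = 55 ways.
The other 9 form a derangement: !9 = 133496.
Total: 55 × 133496 = 7342280.

7342280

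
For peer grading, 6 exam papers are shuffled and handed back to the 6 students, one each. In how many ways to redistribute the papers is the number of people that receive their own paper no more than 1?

529

Sum C(6,i)·!(6-i) for i = 0..1:
  i=0: C(6,0)·!6 = 1·265 = 265
  i=1: C(6,1)·!5 = 6·44 = 264
Total = 529.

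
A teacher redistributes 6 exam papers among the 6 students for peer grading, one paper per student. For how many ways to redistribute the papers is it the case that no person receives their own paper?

265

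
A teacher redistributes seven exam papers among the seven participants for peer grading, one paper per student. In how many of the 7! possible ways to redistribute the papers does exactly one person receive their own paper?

1855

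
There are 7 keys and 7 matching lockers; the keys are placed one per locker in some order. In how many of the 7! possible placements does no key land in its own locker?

!7 is the nearest integer to 7!/e.
7! = 5040, and 5040/e ≈ 1854.11, so !7 = 1854.

1854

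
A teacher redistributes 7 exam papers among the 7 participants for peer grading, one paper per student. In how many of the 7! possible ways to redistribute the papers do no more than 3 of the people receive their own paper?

4948

# with exactly i fixed is C(7,i)·!(7-i); sum over i=0..3:
  i=0: C(7,0)·!7 = 1·1854 = 1854
  i=1: C(7,1)·!6 = 7·265 = 1855
  i=2: C(7,2)·!5 = 21·44 = 924
  i=3: C(7,3)·!4 = 35·9 = 315
Total = 4948.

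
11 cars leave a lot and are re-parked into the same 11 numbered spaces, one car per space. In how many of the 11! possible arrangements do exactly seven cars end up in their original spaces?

Pick the 7 fixed positions: C(11,7) = 330 ways.
The other 4 form a derangement: !4 = 9.
Total: 330 × 9 = 2970.

2970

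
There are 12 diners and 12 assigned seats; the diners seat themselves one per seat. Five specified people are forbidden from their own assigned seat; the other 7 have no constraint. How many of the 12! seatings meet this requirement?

312273360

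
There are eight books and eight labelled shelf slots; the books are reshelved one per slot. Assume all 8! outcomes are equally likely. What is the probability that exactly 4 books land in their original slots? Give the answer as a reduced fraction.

Favorable outcomes: C(8,4)·!4 = 70·9 = 630.
Total outcomes: 8! = 40320.
Probability = 630/40320 = 1/64.

1/64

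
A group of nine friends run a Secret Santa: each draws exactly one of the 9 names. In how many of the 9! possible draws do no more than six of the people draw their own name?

362843

Sum C(9,i)·!(9-i) for i = 0..6:
  i=0: C(9,0)·!9 = 1·133496 = 133496
  i=1: C(9,1)·!8 = 9·14833 = 133497
  i=2: C(9,2)·!7 = 36·1854 = 66744
  i=3: C(9,3)·!6 = 84·265 = 22260
  i=4: C(9,4)·!5 = 126·44 = 5544
  i=5: C(9,5)·!4 = 126·9 = 1134
  i=6: C(9,6)·!3 = 84·2 = 168
Total = 362843.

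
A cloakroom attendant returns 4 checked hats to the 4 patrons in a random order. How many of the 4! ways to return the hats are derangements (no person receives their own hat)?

Use !n = n·!(n-1) + (-1)^n.
!4 = 4·2 + 1 = 9

9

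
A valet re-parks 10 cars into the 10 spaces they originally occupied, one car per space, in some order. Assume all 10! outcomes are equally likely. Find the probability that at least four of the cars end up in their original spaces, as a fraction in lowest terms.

34457/1814400

Favorable outcomes: Σ_{i≥4} C(10,i)·!(10-i) = 210·265 + 252·44 + 210·9 + 120·2 + 45·1 + 10·0 + 1·1 = 68914.
Total outcomes: 10! = 3628800.
Probability = 68914/3628800 = 34457/1814400.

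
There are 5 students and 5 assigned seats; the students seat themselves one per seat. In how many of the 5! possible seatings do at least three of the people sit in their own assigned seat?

11

# with exactly i fixed is C(5,i)·!(5-i); sum over i=3..5:
  i=3: C(5,3)·!2 = 10·1 = 10
  i=4: C(5,4)·!1 = 5·0 = 0
  i=5: C(5,5)·!0 = 1·1 = 1
Total = 11.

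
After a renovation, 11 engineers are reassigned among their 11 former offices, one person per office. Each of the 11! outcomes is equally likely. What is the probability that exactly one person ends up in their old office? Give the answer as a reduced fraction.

Favorable outcomes: C(11,1)·!10 = 11·1334961 = 14684571.
Total outcomes: 11! = 39916800.
Probability = 14684571/39916800 = 16481/44800.

16481/44800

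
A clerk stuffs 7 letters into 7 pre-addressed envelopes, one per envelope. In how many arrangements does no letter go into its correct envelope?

1854

!7 = 7! · Σ_{k=0}^{7} (-1)^k/k!
= 7! - 7!/1! + 7!/2! - 7!/3! + 7!/4! - 7!/5! + 7!/6! - 7!/7!
= 5040 - 5040 + 2520 - 840 + 210 - 42 + 7 - 1
= 1854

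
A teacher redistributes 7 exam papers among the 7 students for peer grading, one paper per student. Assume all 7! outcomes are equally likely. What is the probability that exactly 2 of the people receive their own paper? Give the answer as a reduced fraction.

Favorable outcomes: C(7,2)·!5 = 21·44 = 924.
Total outcomes: 7! = 5040.
Probability = 924/5040 = 11/60.

11/60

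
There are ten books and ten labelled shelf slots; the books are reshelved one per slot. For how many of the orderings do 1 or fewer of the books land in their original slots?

# with exactly i fixed is C(10,i)·!(10-i); sum over i=0..1:
  i=0: C(10,0)·!10 = 1·1334961 = 1334961
  i=1: C(10,1)·!9 = 10·133496 = 1334960
Total = 2669921.

2669921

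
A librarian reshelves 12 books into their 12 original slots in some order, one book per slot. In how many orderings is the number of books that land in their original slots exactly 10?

Pick the 10 fixed positions: C(12,10) = 66 ways.
The remaining 2 must be deranged: !2 = 1.
Total: 66 × 1 = 66.

66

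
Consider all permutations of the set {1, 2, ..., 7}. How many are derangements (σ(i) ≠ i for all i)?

1854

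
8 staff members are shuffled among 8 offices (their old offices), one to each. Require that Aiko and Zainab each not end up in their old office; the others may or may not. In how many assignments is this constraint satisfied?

30960

Let A_j be the event that the j-th constrained one is fixed. By inclusion-exclusion over the 2 events:
Σ_{j=0}^{2} (-1)^j C(2,j)(8-j)!
= C(2,0)·8! - C(2,1)·7! + C(2,2)·6!
= 40320 - 10080 + 720
= 30960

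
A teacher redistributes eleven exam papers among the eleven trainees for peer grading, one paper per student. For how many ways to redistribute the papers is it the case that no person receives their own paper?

14684570

!11 is the nearest integer to 11!/e.
11! = 39916800, and 39916800/e ≈ 14684570.08, so !11 = 14684570.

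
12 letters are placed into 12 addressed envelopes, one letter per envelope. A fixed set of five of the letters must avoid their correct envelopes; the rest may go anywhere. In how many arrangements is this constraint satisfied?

Let A_j be the event that the j-th constrained one is fixed. By inclusion-exclusion over the 5 events:
Σ_{j=0}^{5} (-1)^j C(5,j)(12-j)!
= C(5,0)·12! - C(5,1)·11! + C(5,2)·10! - C(5,3)·9! + C(5,4)·8! - C(5,5)·7!
= 479001600 - 199584000 + 36288000 - 3628800 + 201600 - 5040
= 312273360

312273360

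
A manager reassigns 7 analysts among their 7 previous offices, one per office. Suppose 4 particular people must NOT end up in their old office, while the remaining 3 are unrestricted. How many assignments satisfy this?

2790

Inclusion-exclusion on the 4 forbidden self-matches:
Σ_{j=0}^{4} (-1)^j C(4,j)(7-j)!
= C(4,0)·7! - C(4,1)·6! + C(4,2)·5! - C(4,3)·4! + C(4,4)·3!
= 5040 - 2880 + 720 - 96 + 6
= 2790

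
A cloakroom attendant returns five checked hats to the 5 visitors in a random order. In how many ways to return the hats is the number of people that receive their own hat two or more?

# with exactly i fixed is C(5,i)·!(5-i); sum over i=2..5:
  i=2: C(5,2)·!3 = 10·2 = 20
  i=3: C(5,3)·!2 = 10·1 = 10
  i=4: C(5,4)·!1 = 5·0 = 0
  i=5: C(5,5)·!0 = 1·1 = 1
Total = 31.

31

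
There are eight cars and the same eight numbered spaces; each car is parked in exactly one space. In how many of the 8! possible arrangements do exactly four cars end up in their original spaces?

630

Choose which 4 of the 8 are fixed: C(8,4) = 70.
The remaining 4 must be deranged: !4 = 9.
Total: 70 × 9 = 630.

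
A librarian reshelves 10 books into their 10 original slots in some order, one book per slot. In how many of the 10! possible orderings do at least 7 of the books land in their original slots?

286

Sum C(10,i)·!(10-i) for i = 7..10:
  i=7: C(10,7)·!3 = 120·2 = 240
  i=8: C(10,8)·!2 = 45·1 = 45
  i=9: C(10,9)·!1 = 10·0 = 0
  i=10: C(10,10)·!0 = 1·1 = 1
Total = 286.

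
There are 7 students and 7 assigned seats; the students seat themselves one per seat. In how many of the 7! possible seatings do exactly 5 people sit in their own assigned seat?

21

Choose which 5 of the 7 are fixed: C(7,5) = 21.
The remaining 2 must be deranged: !2 = 1.
Total: 21 × 1 = 21.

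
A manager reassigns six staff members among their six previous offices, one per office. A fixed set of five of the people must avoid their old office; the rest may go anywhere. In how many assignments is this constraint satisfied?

309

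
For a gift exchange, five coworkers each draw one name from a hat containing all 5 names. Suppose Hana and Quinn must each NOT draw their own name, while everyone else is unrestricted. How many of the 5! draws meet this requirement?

78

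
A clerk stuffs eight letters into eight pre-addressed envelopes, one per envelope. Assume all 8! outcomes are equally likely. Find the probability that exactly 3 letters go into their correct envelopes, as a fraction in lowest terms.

11/180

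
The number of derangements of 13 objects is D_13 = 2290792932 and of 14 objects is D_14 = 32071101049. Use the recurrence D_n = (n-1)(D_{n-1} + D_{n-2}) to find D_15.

D_15 = (15-1)·(D_14 + D_13) = 14·(32071101049 + 2290792932) = 14·34361893981 = 481066515734.

481066515734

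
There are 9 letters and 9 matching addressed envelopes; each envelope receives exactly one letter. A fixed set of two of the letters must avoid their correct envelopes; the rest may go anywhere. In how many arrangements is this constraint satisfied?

287280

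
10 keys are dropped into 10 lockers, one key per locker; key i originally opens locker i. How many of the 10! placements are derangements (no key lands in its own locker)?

Recurrence: !10 = 10·!9 + (-1)^10.
!10 = 10·133496 + 1 = 1334961

1334961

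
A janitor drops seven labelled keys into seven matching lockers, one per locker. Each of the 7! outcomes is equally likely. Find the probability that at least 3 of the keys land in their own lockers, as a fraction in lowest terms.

Favorable outcomes: Σ_{i≥3} C(7,i)·!(7-i) = 35·9 + 35·2 + 21·1 + 7·0 + 1·1 = 407.
Total outcomes: 7! = 5040.
Probability = 407/5040 = 407/5040.

407/5040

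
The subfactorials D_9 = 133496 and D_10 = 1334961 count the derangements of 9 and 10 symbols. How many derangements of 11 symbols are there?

14684570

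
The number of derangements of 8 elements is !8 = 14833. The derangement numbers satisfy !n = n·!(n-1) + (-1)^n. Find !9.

133496

!9 = 9·14833 - 1 = 133496.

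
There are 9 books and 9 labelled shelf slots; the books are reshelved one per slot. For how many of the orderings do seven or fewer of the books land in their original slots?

# with exactly i fixed is C(9,i)·!(9-i); sum over i=0..7:
  i=0: C(9,0)·!9 = 1·133496 = 133496
  i=1: C(9,1)·!8 = 9·14833 = 133497
  i=2: C(9,2)·!7 = 36·1854 = 66744
  i=3: C(9,3)·!6 = 84·265 = 22260
  i=4: C(9,4)·!5 = 126·44 = 5544
  i=5: C(9,5)·!4 = 126·9 = 1134
  i=6: C(9,6)·!3 = 84·2 = 168
  i=7: C(9,7)·!2 = 36·1 = 36
Total = 362879.

362879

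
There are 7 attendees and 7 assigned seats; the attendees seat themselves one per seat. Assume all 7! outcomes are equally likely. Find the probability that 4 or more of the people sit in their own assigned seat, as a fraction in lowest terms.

Favorable outcomes: Σ_{i≥4} C(7,i)·!(7-i) = 35·2 + 21·1 + 7·0 + 1·1 = 92.
Total outcomes: 7! = 5040.
Probability = 92/5040 = 23/1260.

23/1260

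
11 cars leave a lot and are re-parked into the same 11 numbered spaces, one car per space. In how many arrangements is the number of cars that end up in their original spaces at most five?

39893116

# with exactly i fixed is C(11,i)·!(11-i); sum over i=0..5:
  i=0: C(11,0)·!11 = 1·14684570 = 14684570
  i=1: C(11,1)·!10 = 11·1334961 = 14684571
  i=2: C(11,2)·!9 = 55·133496 = 7342280
  i=3: C(11,3)·!8 = 165·14833 = 2447445
  i=4: C(11,4)·!7 = 330·1854 = 611820
  i=5: C(11,5)·!6 = 462·265 = 122430
Total = 39893116.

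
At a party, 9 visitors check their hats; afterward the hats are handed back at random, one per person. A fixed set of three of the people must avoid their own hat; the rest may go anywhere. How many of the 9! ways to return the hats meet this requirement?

Let A_j be the event that the j-th constrained one is fixed. By inclusion-exclusion over the 3 events:
Σ_{j=0}^{3} (-1)^j C(3,j)(9-j)!
= C(3,0)·9! - C(3,1)·8! + C(3,2)·7! - C(3,3)·6!
= 362880 - 120960 + 15120 - 720
= 256320

256320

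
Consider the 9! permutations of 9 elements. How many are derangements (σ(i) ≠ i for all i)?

Recurrence: !9 = 8·(!8 + !7).
!9 = 8·(14833 + 1854) = 8·16687 = 133496

133496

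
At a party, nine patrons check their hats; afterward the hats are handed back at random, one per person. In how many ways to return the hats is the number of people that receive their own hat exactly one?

Choose which one of the 9 is fixed: C(9,1) = 9.
The remaining 8 must be deranged: !8 = 14833.
Total: 9 × 14833 = 133497.

133497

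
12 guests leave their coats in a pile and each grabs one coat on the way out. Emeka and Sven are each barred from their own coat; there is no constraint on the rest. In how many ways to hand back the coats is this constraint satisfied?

402796800

Inclusion-exclusion on the 2 forbidden self-matches:
Σ_{j=0}^{2} (-1)^j C(2,j)(12-j)!
= C(2,0)·12! - C(2,1)·11! + C(2,2)·10!
= 479001600 - 79833600 + 3628800
= 402796800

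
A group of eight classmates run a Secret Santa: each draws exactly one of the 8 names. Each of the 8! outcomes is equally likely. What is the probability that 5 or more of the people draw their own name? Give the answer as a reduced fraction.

Favorable outcomes: Σ_{i≥5} C(8,i)·!(8-i) = 56·2 + 28·1 + 8·0 + 1·1 = 141.
Total outcomes: 8! = 40320.
Probability = 141/40320 = 47/13440.

47/13440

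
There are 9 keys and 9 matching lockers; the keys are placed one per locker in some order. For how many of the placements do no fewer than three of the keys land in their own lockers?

29143

# with exactly i fixed is C(9,i)·!(9-i); sum over i=3..9:
  i=3: C(9,3)·!6 = 84·265 = 22260
  i=4: C(9,4)·!5 = 126·44 = 5544
  i=5: C(9,5)·!4 = 126·9 = 1134
  i=6: C(9,6)·!3 = 84·2 = 168
  i=7: C(9,7)·!2 = 36·1 = 36
  i=8: C(9,8)·!1 = 9·0 = 0
  i=9: C(9,9)·!0 = 1·1 = 1
Total = 29143.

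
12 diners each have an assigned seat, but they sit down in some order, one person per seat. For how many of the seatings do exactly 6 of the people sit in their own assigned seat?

244860

Pick the 6 fixed positions: C(12,6) = 924 ways.
The remaining 6 must be deranged: !6 = 265.
Total: 924 × 265 = 244860.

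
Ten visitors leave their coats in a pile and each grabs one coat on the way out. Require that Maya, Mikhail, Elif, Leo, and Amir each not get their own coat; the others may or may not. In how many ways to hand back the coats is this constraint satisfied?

2170680

Let A_j be the event that the j-th constrained one is fixed. By inclusion-exclusion over the 5 events:
Σ_{j=0}^{5} (-1)^j C(5,j)(10-j)!
= C(5,0)·10! - C(5,1)·9! + C(5,2)·8! - C(5,3)·7! + C(5,4)·6! - C(5,5)·5!
= 3628800 - 1814400 + 403200 - 50400 + 3600 - 120
= 2170680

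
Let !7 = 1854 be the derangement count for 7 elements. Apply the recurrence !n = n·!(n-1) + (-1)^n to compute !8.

!8 = 8·1854 + 1 = 14833.

14833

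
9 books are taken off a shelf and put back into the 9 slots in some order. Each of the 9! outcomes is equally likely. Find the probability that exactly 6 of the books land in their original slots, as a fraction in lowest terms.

1/2160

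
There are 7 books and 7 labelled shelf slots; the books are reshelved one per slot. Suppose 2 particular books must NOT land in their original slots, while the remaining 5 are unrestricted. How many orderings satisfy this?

Let A_j be the event that the j-th constrained one is fixed. By inclusion-exclusion over the 2 events:
Σ_{j=0}^{2} (-1)^j C(2,j)(7-j)!
= C(2,0)·7! - C(2,1)·6! + C(2,2)·5!
= 5040 - 1440 + 120
= 3720

3720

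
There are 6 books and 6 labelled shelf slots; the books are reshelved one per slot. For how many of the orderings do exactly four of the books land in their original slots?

15

Pick the 4 fixed positions: C(6,4) = 15 ways.
The other 2 form a derangement: !2 = 1.
Total: 15 × 1 = 15.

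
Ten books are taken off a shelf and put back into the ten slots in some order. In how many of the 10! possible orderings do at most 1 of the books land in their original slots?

# with exactly i fixed is C(10,i)·!(10-i); sum over i=0..1:
  i=0: C(10,0)·!10 = 1·1334961 = 1334961
  i=1: C(10,1)·!9 = 10·133496 = 1334960
Total = 2669921.

2669921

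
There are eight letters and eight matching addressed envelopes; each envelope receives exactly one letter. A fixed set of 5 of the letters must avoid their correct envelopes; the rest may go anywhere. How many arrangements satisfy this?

21234

Inclusion-exclusion on the 5 forbidden self-matches:
Σ_{j=0}^{5} (-1)^j C(5,j)(8-j)!
= C(5,0)·8! - C(5,1)·7! + C(5,2)·6! - C(5,3)·5! + C(5,4)·4! - C(5,5)·3!
= 40320 - 25200 + 7200 - 1200 + 120 - 6
= 21234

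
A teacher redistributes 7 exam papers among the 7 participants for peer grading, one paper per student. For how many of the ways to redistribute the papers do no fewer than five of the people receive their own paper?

22

Sum C(7,i)·!(7-i) for i = 5..7:
  i=5: C(7,5)·!2 = 21·1 = 21
  i=6: C(7,6)·!1 = 7·0 = 0
  i=7: C(7,7)·!0 = 1·1 = 1
Total = 22.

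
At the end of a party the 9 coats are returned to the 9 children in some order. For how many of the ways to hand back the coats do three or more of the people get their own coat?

Sum C(9,i)·!(9-i) for i = 3..9:
  i=3: C(9,3)·!6 = 84·265 = 22260
  i=4: C(9,4)·!5 = 126·44 = 5544
  i=5: C(9,5)·!4 = 126·9 = 1134
  i=6: C(9,6)·!3 = 84·2 = 168
  i=7: C(9,7)·!2 = 36·1 = 36
  i=8: C(9,8)·!1 = 9·0 = 0
  i=9: C(9,9)·!0 = 1·1 = 1
Total = 29143.

29143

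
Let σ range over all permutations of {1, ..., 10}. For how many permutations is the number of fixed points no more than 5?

3626624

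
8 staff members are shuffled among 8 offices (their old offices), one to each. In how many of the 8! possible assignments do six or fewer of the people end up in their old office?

40319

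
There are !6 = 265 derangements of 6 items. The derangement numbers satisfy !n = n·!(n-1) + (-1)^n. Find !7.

!7 = 7·265 - 1 = 1854.

1854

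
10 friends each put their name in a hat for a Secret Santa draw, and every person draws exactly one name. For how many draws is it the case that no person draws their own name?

1334961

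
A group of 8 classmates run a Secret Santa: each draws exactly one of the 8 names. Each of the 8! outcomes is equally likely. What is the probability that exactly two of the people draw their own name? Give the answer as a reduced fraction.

53/288

Favorable outcomes: C(8,2)·!6 = 28·265 = 7420.
Total outcomes: 8! = 40320.
Probability = 7420/40320 = 53/288.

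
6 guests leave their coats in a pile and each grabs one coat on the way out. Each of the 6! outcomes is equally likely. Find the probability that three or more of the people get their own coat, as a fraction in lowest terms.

Favorable outcomes: Σ_{i≥3} C(6,i)·!(6-i) = 20·2 + 15·1 + 6·0 + 1·1 = 56.
Total outcomes: 6! = 720.
Probability = 56/720 = 7/90.

7/90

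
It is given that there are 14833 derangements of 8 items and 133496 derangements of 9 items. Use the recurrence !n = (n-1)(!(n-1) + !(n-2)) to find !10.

1334961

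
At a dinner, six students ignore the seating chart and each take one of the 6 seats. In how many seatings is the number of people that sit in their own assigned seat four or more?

16

# with exactly i fixed is C(6,i)·!(6-i); sum over i=4..6:
  i=4: C(6,4)·!2 = 15·1 = 15
  i=5: C(6,5)·!1 = 6·0 = 0
  i=6: C(6,6)·!0 = 1·1 = 1
Total = 16.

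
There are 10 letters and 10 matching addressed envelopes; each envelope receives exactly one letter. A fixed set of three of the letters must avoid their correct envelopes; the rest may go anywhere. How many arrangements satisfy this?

Inclusion-exclusion on the 3 forbidden self-matches:
Σ_{j=0}^{3} (-1)^j C(3,j)(10-j)!
= C(3,0)·10! - C(3,1)·9! + C(3,2)·8! - C(3,3)·7!
= 3628800 - 1088640 + 120960 - 5040
= 2656080

2656080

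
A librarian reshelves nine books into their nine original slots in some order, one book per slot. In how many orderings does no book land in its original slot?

133496

The number of derangements of 9 is !9 = Σ_{k=0}^{9} (-1)^k·9!/k!
= 9! - 9!/1! + 9!/2! - 9!/3! + 9!/4! - 9!/5! + 9!/6! - 9!/7! + 9!/8! - 9!/9!
= 362880 - 362880 + 181440 - 60480 + 15120 - 3024 + 504 - 72 + 9 - 1
= 133496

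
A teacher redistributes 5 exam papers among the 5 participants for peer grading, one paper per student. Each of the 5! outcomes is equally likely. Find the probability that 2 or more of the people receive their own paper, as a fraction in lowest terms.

Favorable outcomes: Σ_{i≥2} C(5,i)·!(5-i) = 10·2 + 10·1 + 5·0 + 1·1 = 31.
Total outcomes: 5! = 120.
Probability = 31/120 = 31/120.

31/120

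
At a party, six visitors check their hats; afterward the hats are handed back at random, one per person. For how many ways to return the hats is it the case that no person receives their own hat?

265

!6 = 6! · Σ_{k=0}^{6} (-1)^k/k!
= 6! - 6!/1! + 6!/2! - 6!/3! + 6!/4! - 6!/5! + 6!/6!
= 720 - 720 + 360 - 120 + 30 - 6 + 1
= 265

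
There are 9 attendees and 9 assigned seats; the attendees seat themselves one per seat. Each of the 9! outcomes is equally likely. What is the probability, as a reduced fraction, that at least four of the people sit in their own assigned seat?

6883/362880

Favorable outcomes: Σ_{i≥4} C(9,i)·!(9-i) = 126·44 + 126·9 + 84·2 + 36·1 + 9·0 + 1·1 = 6883.
Total outcomes: 9! = 362880.
Probability = 6883/362880 = 6883/362880.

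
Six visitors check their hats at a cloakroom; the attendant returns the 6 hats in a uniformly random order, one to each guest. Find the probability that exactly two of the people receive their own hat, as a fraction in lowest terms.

Favorable outcomes: C(6,2)·!4 = 15·9 = 135.
Total outcomes: 6! = 720.
Probability = 135/720 = 3/16.

3/16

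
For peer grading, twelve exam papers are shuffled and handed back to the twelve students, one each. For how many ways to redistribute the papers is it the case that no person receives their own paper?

By inclusion-exclusion, !12 = Σ (-1)^k · 12!/k! for k=0..12
= 12! - 12!/1! + 12!/2! - 12!/3! + 12!/4! - 12!/5! + 12!/6! - 12!/7! + 12!/8! - 12!/9! + 12!/10! - 12!/11! + 12!/12!
= 479001600 - 479001600 + 239500800 - 79833600 + 19958400 - 3991680 + 665280 - 95040 + 11880 - 1320 + 132 - 12 + 1
= 176214841

176214841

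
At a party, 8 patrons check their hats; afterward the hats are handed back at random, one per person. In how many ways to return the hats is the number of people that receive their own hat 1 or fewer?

Sum C(8,i)·!(8-i) for i = 0..1:
  i=0: C(8,0)·!8 = 1·14833 = 14833
  i=1: C(8,1)·!7 = 8·1854 = 14832
Total = 29665.

29665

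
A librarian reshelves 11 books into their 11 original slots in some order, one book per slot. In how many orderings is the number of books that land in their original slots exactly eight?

330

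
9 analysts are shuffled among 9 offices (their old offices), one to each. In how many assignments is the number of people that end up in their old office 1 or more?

229384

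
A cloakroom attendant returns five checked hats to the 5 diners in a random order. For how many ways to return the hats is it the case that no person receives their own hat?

44

Use !n = n·!(n-1) + (-1)^n.
!5 = 5·9 - 1 = 44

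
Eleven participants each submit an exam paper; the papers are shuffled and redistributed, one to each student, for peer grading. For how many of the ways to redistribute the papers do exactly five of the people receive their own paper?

122430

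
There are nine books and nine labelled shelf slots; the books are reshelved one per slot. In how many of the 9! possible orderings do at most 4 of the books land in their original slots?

Sum C(9,i)·!(9-i) for i = 0..4:
  i=0: C(9,0)·!9 = 1·133496 = 133496
  i=1: C(9,1)·!8 = 9·14833 = 133497
  i=2: C(9,2)·!7 = 36·1854 = 66744
  i=3: C(9,3)·!6 = 84·265 = 22260
  i=4: C(9,4)·!5 = 126·44 = 5544
Total = 361541.

361541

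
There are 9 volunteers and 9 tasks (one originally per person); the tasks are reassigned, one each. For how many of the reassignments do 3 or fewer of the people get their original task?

Sum C(9,i)·!(9-i) for i = 0..3:
  i=0: C(9,0)·!9 = 1·133496 = 133496
  i=1: C(9,1)·!8 = 9·14833 = 133497
  i=2: C(9,2)·!7 = 36·1854 = 66744
  i=3: C(9,3)·!6 = 84·265 = 22260
Total = 355997.

355997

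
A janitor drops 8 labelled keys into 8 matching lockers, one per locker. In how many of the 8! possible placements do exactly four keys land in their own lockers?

Pick the 4 fixed positions: C(8,4) = 70 ways.
The remaining 4 must be deranged: !4 = 9.
Total: 70 × 9 = 630.

630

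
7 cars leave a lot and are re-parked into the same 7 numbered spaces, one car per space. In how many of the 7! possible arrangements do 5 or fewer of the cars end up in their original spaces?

5039

# with exactly i fixed is C(7,i)·!(7-i); sum over i=0..5:
  i=0: C(7,0)·!7 = 1·1854 = 1854
  i=1: C(7,1)·!6 = 7·265 = 1855
  i=2: C(7,2)·!5 = 21·44 = 924
  i=3: C(7,3)·!4 = 35·9 = 315
  i=4: C(7,4)·!3 = 35·2 = 70
  i=5: C(7,5)·!2 = 21·1 = 21
Total = 5039.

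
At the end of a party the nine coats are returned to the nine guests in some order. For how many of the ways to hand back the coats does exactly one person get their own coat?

133497

Pick the single fixed position: C(9,1) = 9 ways.
The other 8 form a derangement: !8 = 14833.
Total: 9 × 14833 = 133497.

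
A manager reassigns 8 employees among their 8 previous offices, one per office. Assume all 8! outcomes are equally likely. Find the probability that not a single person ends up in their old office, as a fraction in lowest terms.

2119/5760

Favorable outcomes: !8 = 14833.
Total outcomes: 8! = 40320.
Probability = 14833/40320 = 2119/5760.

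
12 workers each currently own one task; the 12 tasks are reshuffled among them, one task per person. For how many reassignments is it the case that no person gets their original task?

176214841

Recurrence: !12 = 12·!11 + (-1)^12.
!12 = 12·14684570 + 1 = 176214841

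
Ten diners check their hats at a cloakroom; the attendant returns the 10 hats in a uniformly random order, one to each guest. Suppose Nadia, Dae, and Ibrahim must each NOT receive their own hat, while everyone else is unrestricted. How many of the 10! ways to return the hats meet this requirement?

Let A_j be the event that the j-th constrained one is fixed. By inclusion-exclusion over the 3 events:
Σ_{j=0}^{3} (-1)^j C(3,j)(10-j)!
= C(3,0)·10! - C(3,1)·9! + C(3,2)·8! - C(3,3)·7!
= 3628800 - 1088640 + 120960 - 5040
= 2656080

2656080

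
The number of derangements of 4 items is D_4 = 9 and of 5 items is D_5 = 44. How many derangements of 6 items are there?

D_6 = (6-1)·(D_5 + D_4) = 5·(44 + 9) = 5·53 = 265.

265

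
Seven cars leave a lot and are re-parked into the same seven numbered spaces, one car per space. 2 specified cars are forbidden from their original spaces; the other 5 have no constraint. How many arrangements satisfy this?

3720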